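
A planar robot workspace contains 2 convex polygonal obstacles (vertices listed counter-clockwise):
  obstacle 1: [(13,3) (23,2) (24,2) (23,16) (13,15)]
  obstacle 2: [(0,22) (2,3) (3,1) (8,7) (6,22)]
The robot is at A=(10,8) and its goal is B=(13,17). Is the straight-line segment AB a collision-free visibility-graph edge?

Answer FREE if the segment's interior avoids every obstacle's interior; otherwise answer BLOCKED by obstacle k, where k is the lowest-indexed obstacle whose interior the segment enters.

Obstacle 1 [(13,3) (23,2) (24,2) (23,16) (13,15)]:
  edge (13,3)–(23,2): clear
  edge (23,2)–(24,2): clear
  edge (24,2)–(23,16): clear
  edge (23,16)–(13,15): clear
  edge (13,15)–(13,3): clear
  midpoint (23/2,25/2) outside
  → clear
Obstacle 2 [(0,22) (2,3) (3,1) (8,7) (6,22)]:
  edge (0,22)–(2,3): clear
  edge (2,3)–(3,1): clear
  edge (3,1)–(8,7): clear
  edge (8,7)–(6,22): clear
  edge (6,22)–(0,22): clear
  midpoint (23/2,25/2) outside
  → clear

FREE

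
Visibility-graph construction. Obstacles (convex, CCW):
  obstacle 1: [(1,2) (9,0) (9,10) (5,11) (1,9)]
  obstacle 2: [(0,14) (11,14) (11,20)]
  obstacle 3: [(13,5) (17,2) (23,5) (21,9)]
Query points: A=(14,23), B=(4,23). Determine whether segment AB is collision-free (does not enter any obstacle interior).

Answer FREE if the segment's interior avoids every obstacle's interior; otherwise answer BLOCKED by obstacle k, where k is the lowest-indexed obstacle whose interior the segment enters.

FREE

Obstacle 1 [(1,2) (9,0) (9,10) (5,11) (1,9)]:
  edge (1,2)–(9,0): clear
  edge (9,0)–(9,10): clear
  edge (9,10)–(5,11): clear
  edge (5,11)–(1,9): clear
  edge (1,9)–(1,2): clear
  midpoint (9,23) outside
  → clear
Obstacle 2 [(0,14) (11,14) (11,20)]:
  edge (0,14)–(11,14): clear
  edge (11,14)–(11,20): clear
  edge (11,20)–(0,14): clear
  midpoint (9,23) outside
  → clear
Obstacle 3 [(13,5) (17,2) (23,5) (21,9)]:
  edge (13,5)–(17,2): clear
  edge (17,2)–(23,5): clear
  edge (23,5)–(21,9): clear
  edge (21,9)–(13,5): clear
  midpoint (9,23) outside
  → clear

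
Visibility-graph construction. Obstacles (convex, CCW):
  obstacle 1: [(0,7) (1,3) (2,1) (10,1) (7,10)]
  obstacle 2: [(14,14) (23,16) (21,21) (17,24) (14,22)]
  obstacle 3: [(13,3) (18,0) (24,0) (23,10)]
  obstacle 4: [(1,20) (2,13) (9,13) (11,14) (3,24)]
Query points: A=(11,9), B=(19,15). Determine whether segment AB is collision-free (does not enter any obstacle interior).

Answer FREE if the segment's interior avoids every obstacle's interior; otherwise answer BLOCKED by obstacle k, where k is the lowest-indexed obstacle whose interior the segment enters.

Obstacle 1 [(0,7) (1,3) (2,1) (10,1) (7,10)]:
  edge (0,7)–(1,3): clear
  edge (1,3)–(2,1): clear
  edge (2,1)–(10,1): clear
  edge (10,1)–(7,10): clear
  edge (7,10)–(0,7): clear
  midpoint (15,12) outside
  → clear
Obstacle 2 [(14,14) (23,16) (21,21) (17,24) (14,22)]:
  edge (14,14)–(23,16): clear
  edge (23,16)–(21,21): clear
  edge (21,21)–(17,24): clear
  edge (17,24)–(14,22): clear
  edge (14,22)–(14,14): clear
  midpoint (15,12) outside
  → clear
Obstacle 3 [(13,3) (18,0) (24,0) (23,10)]:
  edge (13,3)–(18,0): clear
  edge (18,0)–(24,0): clear
  edge (24,0)–(23,10): clear
  edge (23,10)–(13,3): clear
  midpoint (15,12) outside
  → clear
Obstacle 4 [(1,20) (2,13) (9,13) (11,14) (3,24)]:
  edge (1,20)–(2,13): clear
  edge (2,13)–(9,13): clear
  edge (9,13)–(11,14): clear
  edge (11,14)–(3,24): clear
  edge (3,24)–(1,20): clear
  midpoint (15,12) outside
  → clear

FREE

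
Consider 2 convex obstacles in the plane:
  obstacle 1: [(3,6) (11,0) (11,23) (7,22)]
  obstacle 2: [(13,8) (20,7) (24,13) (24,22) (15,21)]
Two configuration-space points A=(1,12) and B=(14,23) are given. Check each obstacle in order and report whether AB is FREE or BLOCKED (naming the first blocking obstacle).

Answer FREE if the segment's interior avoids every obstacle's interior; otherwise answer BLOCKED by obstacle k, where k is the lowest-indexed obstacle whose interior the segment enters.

Obstacle 1 [(3,6) (11,0) (11,23) (7,22)]:
  edge (3,6)–(11,0): clear
  edge (11,0)–(11,23): crosses AB
  edge (11,23)–(7,22): clear
  edge (7,22)–(3,6): crosses AB
  → BLOCKED
Obstacle 2 [(13,8) (20,7) (24,13) (24,22) (15,21)]:
  edge (13,8)–(20,7): clear
  edge (20,7)–(24,13): clear
  edge (24,13)–(24,22): clear
  edge (24,22)–(15,21): clear
  edge (15,21)–(13,8): clear
  midpoint (15/2,35/2) outside
  → clear

BLOCKED by obstacle 1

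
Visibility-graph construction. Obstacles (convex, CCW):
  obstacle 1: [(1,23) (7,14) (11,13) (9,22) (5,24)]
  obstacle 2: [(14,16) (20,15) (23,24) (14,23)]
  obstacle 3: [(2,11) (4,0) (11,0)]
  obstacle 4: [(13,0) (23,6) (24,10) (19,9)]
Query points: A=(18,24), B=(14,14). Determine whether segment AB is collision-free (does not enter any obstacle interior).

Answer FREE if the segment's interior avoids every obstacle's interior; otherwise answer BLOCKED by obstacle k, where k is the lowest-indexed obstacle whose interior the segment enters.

Obstacle 1 [(1,23) (7,14) (11,13) (9,22) (5,24)]:
  edge (1,23)–(7,14): clear
  edge (7,14)–(11,13): clear
  edge (11,13)–(9,22): clear
  edge (9,22)–(5,24): clear
  edge (5,24)–(1,23): clear
  midpoint (16,19) outside
  → clear
Obstacle 2 [(14,16) (20,15) (23,24) (14,23)]:
  edge (14,16)–(20,15): crosses AB
  edge (20,15)–(23,24): clear
  edge (23,24)–(14,23): crosses AB
  edge (14,23)–(14,16): clear
  → BLOCKED
Obstacle 3 [(2,11) (4,0) (11,0)]:
  edge (2,11)–(4,0): clear
  edge (4,0)–(11,0): clear
  edge (11,0)–(2,11): clear
  midpoint (16,19) outside
  → clear
Obstacle 4 [(13,0) (23,6) (24,10) (19,9)]:
  edge (13,0)–(23,6): clear
  edge (23,6)–(24,10): clear
  edge (24,10)–(19,9): clear
  edge (19,9)–(13,0): clear
  midpoint (16,19) outside
  → clear

BLOCKED by obstacle 2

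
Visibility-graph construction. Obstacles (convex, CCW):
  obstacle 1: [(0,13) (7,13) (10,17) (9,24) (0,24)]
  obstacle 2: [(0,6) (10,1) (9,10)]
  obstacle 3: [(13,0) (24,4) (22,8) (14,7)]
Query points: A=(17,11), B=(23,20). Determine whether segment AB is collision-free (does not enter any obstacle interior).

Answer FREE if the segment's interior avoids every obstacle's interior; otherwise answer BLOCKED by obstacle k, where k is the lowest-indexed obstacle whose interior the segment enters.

FREE

Obstacle 1 [(0,13) (7,13) (10,17) (9,24) (0,24)]:
  edge (0,13)–(7,13): clear
  edge (7,13)–(10,17): clear
  edge (10,17)–(9,24): clear
  edge (9,24)–(0,24): clear
  edge (0,24)–(0,13): clear
  midpoint (20,31/2) outside
  → clear
Obstacle 2 [(0,6) (10,1) (9,10)]:
  edge (0,6)–(10,1): clear
  edge (10,1)–(9,10): clear
  edge (9,10)–(0,6): clear
  midpoint (20,31/2) outside
  → clear
Obstacle 3 [(13,0) (24,4) (22,8) (14,7)]:
  edge (13,0)–(24,4): clear
  edge (24,4)–(22,8): clear
  edge (22,8)–(14,7): clear
  edge (14,7)–(13,0): clear
  midpoint (20,31/2) outside
  → clear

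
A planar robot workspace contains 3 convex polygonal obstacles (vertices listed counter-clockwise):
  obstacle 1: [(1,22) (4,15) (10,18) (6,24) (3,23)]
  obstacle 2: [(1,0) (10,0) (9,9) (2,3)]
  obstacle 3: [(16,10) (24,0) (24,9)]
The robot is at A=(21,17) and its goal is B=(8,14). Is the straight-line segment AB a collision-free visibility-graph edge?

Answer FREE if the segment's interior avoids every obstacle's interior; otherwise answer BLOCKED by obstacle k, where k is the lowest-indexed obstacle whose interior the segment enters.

FREE

Obstacle 1 [(1,22) (4,15) (10,18) (6,24) (3,23)]:
  edge (1,22)–(4,15): clear
  edge (4,15)–(10,18): clear
  edge (10,18)–(6,24): clear
  edge (6,24)–(3,23): clear
  edge (3,23)–(1,22): clear
  midpoint (29/2,31/2) outside
  → clear
Obstacle 2 [(1,0) (10,0) (9,9) (2,3)]:
  edge (1,0)–(10,0): clear
  edge (10,0)–(9,9): clear
  edge (9,9)–(2,3): clear
  edge (2,3)–(1,0): clear
  midpoint (29/2,31/2) outside
  → clear
Obstacle 3 [(16,10) (24,0) (24,9)]:
  edge (16,10)–(24,0): clear
  edge (24,0)–(24,9): clear
  edge (24,9)–(16,10): clear
  midpoint (29/2,31/2) outside
  → clear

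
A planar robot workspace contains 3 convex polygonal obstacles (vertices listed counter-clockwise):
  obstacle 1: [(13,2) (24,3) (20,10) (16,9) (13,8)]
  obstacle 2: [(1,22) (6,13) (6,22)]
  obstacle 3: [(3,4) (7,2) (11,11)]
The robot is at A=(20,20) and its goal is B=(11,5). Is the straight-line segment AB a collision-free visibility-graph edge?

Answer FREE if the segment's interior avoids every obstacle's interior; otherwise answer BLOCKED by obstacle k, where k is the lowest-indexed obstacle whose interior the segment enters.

FREE

Obstacle 1 [(13,2) (24,3) (20,10) (16,9) (13,8)]:
  edge (13,2)–(24,3): clear
  edge (24,3)–(20,10): clear
  edge (20,10)–(16,9): clear
  edge (16,9)–(13,8): clear
  edge (13,8)–(13,2): clear
  midpoint (31/2,25/2) outside
  → clear
Obstacle 2 [(1,22) (6,13) (6,22)]:
  edge (1,22)–(6,13): clear
  edge (6,13)–(6,22): clear
  edge (6,22)–(1,22): clear
  midpoint (31/2,25/2) outside
  → clear
Obstacle 3 [(3,4) (7,2) (11,11)]:
  edge (3,4)–(7,2): clear
  edge (7,2)–(11,11): clear
  edge (11,11)–(3,4): clear
  midpoint (31/2,25/2) outside
  → clear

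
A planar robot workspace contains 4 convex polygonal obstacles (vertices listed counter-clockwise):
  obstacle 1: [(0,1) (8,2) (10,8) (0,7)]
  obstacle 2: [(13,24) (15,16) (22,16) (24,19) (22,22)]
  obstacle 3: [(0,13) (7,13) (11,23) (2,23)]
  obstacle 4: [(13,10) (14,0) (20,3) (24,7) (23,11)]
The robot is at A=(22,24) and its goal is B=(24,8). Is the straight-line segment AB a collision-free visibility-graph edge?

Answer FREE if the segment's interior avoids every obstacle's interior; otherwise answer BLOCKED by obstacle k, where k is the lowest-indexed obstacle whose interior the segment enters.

BLOCKED by obstacle 2

Obstacle 1 [(0,1) (8,2) (10,8) (0,7)]:
  edge (0,1)–(8,2): clear
  edge (8,2)–(10,8): clear
  edge (10,8)–(0,7): clear
  edge (0,7)–(0,1): clear
  midpoint (23,16) outside
  → clear
Obstacle 2 [(13,24) (15,16) (22,16) (24,19) (22,22)]:
  edge (13,24)–(15,16): clear
  edge (15,16)–(22,16): clear
  edge (22,16)–(24,19): crosses AB
  edge (24,19)–(22,22): crosses AB
  edge (22,22)–(13,24): clear
  → BLOCKED
Obstacle 3 [(0,13) (7,13) (11,23) (2,23)]:
  edge (0,13)–(7,13): clear
  edge (7,13)–(11,23): clear
  edge (11,23)–(2,23): clear
  edge (2,23)–(0,13): clear
  midpoint (23,16) outside
  → clear
Obstacle 4 [(13,10) (14,0) (20,3) (24,7) (23,11)]:
  edge (13,10)–(14,0): clear
  edge (14,0)–(20,3): clear
  edge (20,3)–(24,7): clear
  edge (24,7)–(23,11): clear
  edge (23,11)–(13,10): clear
  midpoint (23,16) outside
  → clear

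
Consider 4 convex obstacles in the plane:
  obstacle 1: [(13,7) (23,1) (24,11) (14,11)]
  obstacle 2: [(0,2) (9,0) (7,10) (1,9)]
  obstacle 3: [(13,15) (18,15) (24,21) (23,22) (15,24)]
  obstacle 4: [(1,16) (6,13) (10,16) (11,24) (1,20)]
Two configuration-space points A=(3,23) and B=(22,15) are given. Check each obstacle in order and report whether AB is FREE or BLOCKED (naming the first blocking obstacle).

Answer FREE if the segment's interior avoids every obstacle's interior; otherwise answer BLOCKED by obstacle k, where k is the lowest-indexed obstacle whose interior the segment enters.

Obstacle 1 [(13,7) (23,1) (24,11) (14,11)]:
  edge (13,7)–(23,1): clear
  edge (23,1)–(24,11): clear
  edge (24,11)–(14,11): clear
  edge (14,11)–(13,7): clear
  midpoint (25/2,19) outside
  → clear
Obstacle 2 [(0,2) (9,0) (7,10) (1,9)]:
  edge (0,2)–(9,0): clear
  edge (9,0)–(7,10): clear
  edge (7,10)–(1,9): clear
  edge (1,9)–(0,2): clear
  midpoint (25/2,19) outside
  → clear
Obstacle 3 [(13,15) (18,15) (24,21) (23,22) (15,24)]:
  edge (13,15)–(18,15): clear
  edge (18,15)–(24,21): crosses AB
  edge (24,21)–(23,22): clear
  edge (23,22)–(15,24): clear
  edge (15,24)–(13,15): crosses AB
  → BLOCKED
Obstacle 4 [(1,16) (6,13) (10,16) (11,24) (1,20)]:
  edge (1,16)–(6,13): clear
  edge (6,13)–(10,16): clear
  edge (10,16)–(11,24): crosses AB
  edge (11,24)–(1,20): crosses AB
  edge (1,20)–(1,16): clear
  → BLOCKED

BLOCKED by obstacle 3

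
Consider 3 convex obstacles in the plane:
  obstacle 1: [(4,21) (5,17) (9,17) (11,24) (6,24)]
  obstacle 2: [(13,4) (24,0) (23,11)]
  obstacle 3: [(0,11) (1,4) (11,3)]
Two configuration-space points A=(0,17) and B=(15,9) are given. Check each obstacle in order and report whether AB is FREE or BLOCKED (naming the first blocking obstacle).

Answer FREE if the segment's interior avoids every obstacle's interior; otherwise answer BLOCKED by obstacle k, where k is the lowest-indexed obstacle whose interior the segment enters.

Obstacle 1 [(4,21) (5,17) (9,17) (11,24) (6,24)]:
  edge (4,21)–(5,17): clear
  edge (5,17)–(9,17): clear
  edge (9,17)–(11,24): clear
  edge (11,24)–(6,24): clear
  edge (6,24)–(4,21): clear
  midpoint (15/2,13) outside
  → clear
Obstacle 2 [(13,4) (24,0) (23,11)]:
  edge (13,4)–(24,0): clear
  edge (24,0)–(23,11): clear
  edge (23,11)–(13,4): clear
  midpoint (15/2,13) outside
  → clear
Obstacle 3 [(0,11) (1,4) (11,3)]:
  edge (0,11)–(1,4): clear
  edge (1,4)–(11,3): clear
  edge (11,3)–(0,11): clear
  midpoint (15/2,13) outside
  → clear

FREE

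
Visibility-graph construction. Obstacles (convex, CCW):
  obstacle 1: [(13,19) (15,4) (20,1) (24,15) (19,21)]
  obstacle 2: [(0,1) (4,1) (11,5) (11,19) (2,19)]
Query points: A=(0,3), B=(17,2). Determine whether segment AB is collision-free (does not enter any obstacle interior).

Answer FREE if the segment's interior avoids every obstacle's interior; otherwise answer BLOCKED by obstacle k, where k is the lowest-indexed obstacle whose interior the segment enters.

Obstacle 1 [(13,19) (15,4) (20,1) (24,15) (19,21)]:
  edge (13,19)–(15,4): clear
  edge (15,4)–(20,1): clear
  edge (20,1)–(24,15): clear
  edge (24,15)–(19,21): clear
  edge (19,21)–(13,19): clear
  midpoint (17/2,5/2) outside
  → clear
Obstacle 2 [(0,1) (4,1) (11,5) (11,19) (2,19)]:
  edge (0,1)–(4,1): clear
  edge (4,1)–(11,5): crosses AB
  edge (11,5)–(11,19): clear
  edge (11,19)–(2,19): clear
  edge (2,19)–(0,1): crosses AB
  → BLOCKED

BLOCKED by obstacle 2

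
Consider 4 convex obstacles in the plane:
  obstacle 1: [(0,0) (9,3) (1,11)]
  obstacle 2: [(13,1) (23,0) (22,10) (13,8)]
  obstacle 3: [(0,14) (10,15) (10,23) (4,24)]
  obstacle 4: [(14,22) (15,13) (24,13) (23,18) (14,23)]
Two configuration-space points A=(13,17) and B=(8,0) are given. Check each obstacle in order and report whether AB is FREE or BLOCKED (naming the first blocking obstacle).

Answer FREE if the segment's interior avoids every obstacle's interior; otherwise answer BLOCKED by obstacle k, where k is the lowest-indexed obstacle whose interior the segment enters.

Obstacle 1 [(0,0) (9,3) (1,11)]:
  edge (0,0)–(9,3): crosses AB
  edge (9,3)–(1,11): crosses AB
  edge (1,11)–(0,0): clear
  → BLOCKED
Obstacle 2 [(13,1) (23,0) (22,10) (13,8)]:
  edge (13,1)–(23,0): clear
  edge (23,0)–(22,10): clear
  edge (22,10)–(13,8): clear
  edge (13,8)–(13,1): clear
  midpoint (21/2,17/2) outside
  → clear
Obstacle 3 [(0,14) (10,15) (10,23) (4,24)]:
  edge (0,14)–(10,15): clear
  edge (10,15)–(10,23): clear
  edge (10,23)–(4,24): clear
  edge (4,24)–(0,14): clear
  midpoint (21/2,17/2) outside
  → clear
Obstacle 4 [(14,22) (15,13) (24,13) (23,18) (14,23)]:
  edge (14,22)–(15,13): clear
  edge (15,13)–(24,13): clear
  edge (24,13)–(23,18): clear
  edge (23,18)–(14,23): clear
  edge (14,23)–(14,22): clear
  midpoint (21/2,17/2) outside
  → clear

BLOCKED by obstacle 1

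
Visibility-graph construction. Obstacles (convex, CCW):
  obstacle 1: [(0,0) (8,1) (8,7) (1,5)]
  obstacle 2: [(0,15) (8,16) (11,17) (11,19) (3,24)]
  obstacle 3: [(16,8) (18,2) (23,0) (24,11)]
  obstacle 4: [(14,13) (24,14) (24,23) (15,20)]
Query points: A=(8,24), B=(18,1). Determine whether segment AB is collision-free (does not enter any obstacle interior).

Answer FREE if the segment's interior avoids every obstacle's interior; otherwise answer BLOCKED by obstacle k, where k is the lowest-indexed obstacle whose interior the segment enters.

Obstacle 1 [(0,0) (8,1) (8,7) (1,5)]:
  edge (0,0)–(8,1): clear
  edge (8,1)–(8,7): clear
  edge (8,7)–(1,5): clear
  edge (1,5)–(0,0): clear
  midpoint (13,25/2) outside
  → clear
Obstacle 2 [(0,15) (8,16) (11,17) (11,19) (3,24)]:
  edge (0,15)–(8,16): clear
  edge (8,16)–(11,17): clear
  edge (11,17)–(11,19): crosses AB
  edge (11,19)–(3,24): crosses AB
  edge (3,24)–(0,15): clear
  → BLOCKED
Obstacle 3 [(16,8) (18,2) (23,0) (24,11)]:
  edge (16,8)–(18,2): clear
  edge (18,2)–(23,0): clear
  edge (23,0)–(24,11): clear
  edge (24,11)–(16,8): clear
  midpoint (13,25/2) outside
  → clear
Obstacle 4 [(14,13) (24,14) (24,23) (15,20)]:
  edge (14,13)–(24,14): clear
  edge (24,14)–(24,23): clear
  edge (24,23)–(15,20): clear
  edge (15,20)–(14,13): clear
  midpoint (13,25/2) outside
  → clear

BLOCKED by obstacle 2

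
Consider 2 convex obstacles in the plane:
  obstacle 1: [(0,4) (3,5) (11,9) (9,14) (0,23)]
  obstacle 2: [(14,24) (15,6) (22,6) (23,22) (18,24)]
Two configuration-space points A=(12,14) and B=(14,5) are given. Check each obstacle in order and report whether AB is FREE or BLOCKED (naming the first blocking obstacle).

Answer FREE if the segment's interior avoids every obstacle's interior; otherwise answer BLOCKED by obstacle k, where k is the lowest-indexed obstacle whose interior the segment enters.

Obstacle 1 [(0,4) (3,5) (11,9) (9,14) (0,23)]:
  edge (0,4)–(3,5): clear
  edge (3,5)–(11,9): clear
  edge (11,9)–(9,14): clear
  edge (9,14)–(0,23): clear
  edge (0,23)–(0,4): clear
  midpoint (13,19/2) outside
  → clear
Obstacle 2 [(14,24) (15,6) (22,6) (23,22) (18,24)]:
  edge (14,24)–(15,6): clear
  edge (15,6)–(22,6): clear
  edge (22,6)–(23,22): clear
  edge (23,22)–(18,24): clear
  edge (18,24)–(14,24): clear
  midpoint (13,19/2) outside
  → clear

FREE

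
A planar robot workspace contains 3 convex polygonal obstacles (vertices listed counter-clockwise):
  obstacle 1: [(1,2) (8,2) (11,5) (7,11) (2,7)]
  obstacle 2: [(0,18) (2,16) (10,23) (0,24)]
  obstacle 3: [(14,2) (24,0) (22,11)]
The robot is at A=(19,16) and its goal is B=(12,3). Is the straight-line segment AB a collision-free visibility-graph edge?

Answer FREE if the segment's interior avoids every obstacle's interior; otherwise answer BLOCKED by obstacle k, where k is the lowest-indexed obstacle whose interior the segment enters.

FREE

Obstacle 1 [(1,2) (8,2) (11,5) (7,11) (2,7)]:
  edge (1,2)–(8,2): clear
  edge (8,2)–(11,5): clear
  edge (11,5)–(7,11): clear
  edge (7,11)–(2,7): clear
  edge (2,7)–(1,2): clear
  midpoint (31/2,19/2) outside
  → clear
Obstacle 2 [(0,18) (2,16) (10,23) (0,24)]:
  edge (0,18)–(2,16): clear
  edge (2,16)–(10,23): clear
  edge (10,23)–(0,24): clear
  edge (0,24)–(0,18): clear
  midpoint (31/2,19/2) outside
  → clear
Obstacle 3 [(14,2) (24,0) (22,11)]:
  edge (14,2)–(24,0): clear
  edge (24,0)–(22,11): clear
  edge (22,11)–(14,2): clear
  midpoint (31/2,19/2) outside
  → clear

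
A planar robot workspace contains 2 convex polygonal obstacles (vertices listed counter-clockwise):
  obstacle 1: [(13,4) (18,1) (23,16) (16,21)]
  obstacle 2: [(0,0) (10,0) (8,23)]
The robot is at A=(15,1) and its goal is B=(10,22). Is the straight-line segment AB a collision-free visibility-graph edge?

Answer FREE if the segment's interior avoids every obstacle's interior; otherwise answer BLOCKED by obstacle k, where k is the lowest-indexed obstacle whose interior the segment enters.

BLOCKED by obstacle 1

Obstacle 1 [(13,4) (18,1) (23,16) (16,21)]:
  edge (13,4)–(18,1): crosses AB
  edge (18,1)–(23,16): clear
  edge (23,16)–(16,21): clear
  edge (16,21)–(13,4): crosses AB
  → BLOCKED
Obstacle 2 [(0,0) (10,0) (8,23)]:
  edge (0,0)–(10,0): clear
  edge (10,0)–(8,23): clear
  edge (8,23)–(0,0): clear
  midpoint (25/2,23/2) outside
  → clear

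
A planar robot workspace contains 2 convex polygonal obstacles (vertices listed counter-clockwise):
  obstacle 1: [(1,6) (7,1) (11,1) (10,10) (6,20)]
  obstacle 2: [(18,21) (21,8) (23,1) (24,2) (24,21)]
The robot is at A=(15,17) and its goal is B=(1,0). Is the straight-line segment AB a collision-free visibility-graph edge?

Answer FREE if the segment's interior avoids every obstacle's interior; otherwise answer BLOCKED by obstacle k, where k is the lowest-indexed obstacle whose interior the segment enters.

Obstacle 1 [(1,6) (7,1) (11,1) (10,10) (6,20)]:
  edge (1,6)–(7,1): crosses AB
  edge (7,1)–(11,1): clear
  edge (11,1)–(10,10): clear
  edge (10,10)–(6,20): crosses AB
  edge (6,20)–(1,6): clear
  → BLOCKED
Obstacle 2 [(18,21) (21,8) (23,1) (24,2) (24,21)]:
  edge (18,21)–(21,8): clear
  edge (21,8)–(23,1): clear
  edge (23,1)–(24,2): clear
  edge (24,2)–(24,21): clear
  edge (24,21)–(18,21): clear
  midpoint (8,17/2) outside
  → clear

BLOCKED by obstacle 1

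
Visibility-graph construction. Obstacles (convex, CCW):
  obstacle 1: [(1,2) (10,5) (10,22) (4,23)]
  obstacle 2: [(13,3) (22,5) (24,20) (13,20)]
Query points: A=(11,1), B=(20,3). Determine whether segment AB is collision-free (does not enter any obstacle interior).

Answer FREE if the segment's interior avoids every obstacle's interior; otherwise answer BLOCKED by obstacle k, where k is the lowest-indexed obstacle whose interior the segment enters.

Obstacle 1 [(1,2) (10,5) (10,22) (4,23)]:
  edge (1,2)–(10,5): clear
  edge (10,5)–(10,22): clear
  edge (10,22)–(4,23): clear
  edge (4,23)–(1,2): clear
  midpoint (31/2,2) outside
  → clear
Obstacle 2 [(13,3) (22,5) (24,20) (13,20)]:
  edge (13,3)–(22,5): clear
  edge (22,5)–(24,20): clear
  edge (24,20)–(13,20): clear
  edge (13,20)–(13,3): clear
  midpoint (31/2,2) outside
  → clear

FREE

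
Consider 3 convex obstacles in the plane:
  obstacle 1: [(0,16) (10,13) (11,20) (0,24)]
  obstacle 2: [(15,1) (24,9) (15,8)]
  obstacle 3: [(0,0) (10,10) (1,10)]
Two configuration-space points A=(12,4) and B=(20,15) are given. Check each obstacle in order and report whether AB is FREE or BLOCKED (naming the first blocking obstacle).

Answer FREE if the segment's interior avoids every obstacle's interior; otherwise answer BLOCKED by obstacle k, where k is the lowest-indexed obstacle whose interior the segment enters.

FREE

Obstacle 1 [(0,16) (10,13) (11,20) (0,24)]:
  edge (0,16)–(10,13): clear
  edge (10,13)–(11,20): clear
  edge (11,20)–(0,24): clear
  edge (0,24)–(0,16): clear
  midpoint (16,19/2) outside
  → clear
Obstacle 2 [(15,1) (24,9) (15,8)]:
  edge (15,1)–(24,9): clear
  edge (24,9)–(15,8): clear
  edge (15,8)–(15,1): clear
  midpoint (16,19/2) outside
  → clear
Obstacle 3 [(0,0) (10,10) (1,10)]:
  edge (0,0)–(10,10): clear
  edge (10,10)–(1,10): clear
  edge (1,10)–(0,0): clear
  midpoint (16,19/2) outside
  → clear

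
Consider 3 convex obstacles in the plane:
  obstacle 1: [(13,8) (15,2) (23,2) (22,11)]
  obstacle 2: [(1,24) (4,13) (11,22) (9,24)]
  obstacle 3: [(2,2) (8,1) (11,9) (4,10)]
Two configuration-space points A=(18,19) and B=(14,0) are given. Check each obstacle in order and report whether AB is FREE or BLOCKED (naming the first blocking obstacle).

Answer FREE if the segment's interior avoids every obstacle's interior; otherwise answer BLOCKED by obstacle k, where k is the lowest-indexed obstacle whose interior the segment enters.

BLOCKED by obstacle 1

Obstacle 1 [(13,8) (15,2) (23,2) (22,11)]:
  edge (13,8)–(15,2): crosses AB
  edge (15,2)–(23,2): clear
  edge (23,2)–(22,11): clear
  edge (22,11)–(13,8): crosses AB
  → BLOCKED
Obstacle 2 [(1,24) (4,13) (11,22) (9,24)]:
  edge (1,24)–(4,13): clear
  edge (4,13)–(11,22): clear
  edge (11,22)–(9,24): clear
  edge (9,24)–(1,24): clear
  midpoint (16,19/2) outside
  → clear
Obstacle 3 [(2,2) (8,1) (11,9) (4,10)]:
  edge (2,2)–(8,1): clear
  edge (8,1)–(11,9): clear
  edge (11,9)–(4,10): clear
  edge (4,10)–(2,2): clear
  midpoint (16,19/2) outside
  → clear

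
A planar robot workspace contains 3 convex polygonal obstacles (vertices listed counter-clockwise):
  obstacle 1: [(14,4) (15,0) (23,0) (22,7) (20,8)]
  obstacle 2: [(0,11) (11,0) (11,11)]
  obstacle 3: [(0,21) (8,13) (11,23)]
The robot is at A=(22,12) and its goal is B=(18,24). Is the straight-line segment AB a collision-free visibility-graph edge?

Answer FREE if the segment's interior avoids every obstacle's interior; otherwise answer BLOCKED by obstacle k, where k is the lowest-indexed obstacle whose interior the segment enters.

FREE

Obstacle 1 [(14,4) (15,0) (23,0) (22,7) (20,8)]:
  edge (14,4)–(15,0): clear
  edge (15,0)–(23,0): clear
  edge (23,0)–(22,7): clear
  edge (22,7)–(20,8): clear
  edge (20,8)–(14,4): clear
  midpoint (20,18) outside
  → clear
Obstacle 2 [(0,11) (11,0) (11,11)]:
  edge (0,11)–(11,0): clear
  edge (11,0)–(11,11): clear
  edge (11,11)–(0,11): clear
  midpoint (20,18) outside
  → clear
Obstacle 3 [(0,21) (8,13) (11,23)]:
  edge (0,21)–(8,13): clear
  edge (8,13)–(11,23): clear
  edge (11,23)–(0,21): clear
  midpoint (20,18) outside
  → clear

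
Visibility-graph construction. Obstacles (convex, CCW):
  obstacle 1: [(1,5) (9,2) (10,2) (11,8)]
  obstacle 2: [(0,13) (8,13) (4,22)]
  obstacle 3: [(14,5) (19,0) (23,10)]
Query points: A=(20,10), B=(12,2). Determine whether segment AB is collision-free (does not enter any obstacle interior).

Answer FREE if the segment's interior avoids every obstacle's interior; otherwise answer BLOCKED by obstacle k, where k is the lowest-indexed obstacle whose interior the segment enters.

Obstacle 1 [(1,5) (9,2) (10,2) (11,8)]:
  edge (1,5)–(9,2): clear
  edge (9,2)–(10,2): clear
  edge (10,2)–(11,8): clear
  edge (11,8)–(1,5): clear
  midpoint (16,6) outside
  → clear
Obstacle 2 [(0,13) (8,13) (4,22)]:
  edge (0,13)–(8,13): clear
  edge (8,13)–(4,22): clear
  edge (4,22)–(0,13): clear
  midpoint (16,6) outside
  → clear
Obstacle 3 [(14,5) (19,0) (23,10)]:
  edge (14,5)–(19,0): crosses AB
  edge (19,0)–(23,10): clear
  edge (23,10)–(14,5): crosses AB
  → BLOCKED

BLOCKED by obstacle 3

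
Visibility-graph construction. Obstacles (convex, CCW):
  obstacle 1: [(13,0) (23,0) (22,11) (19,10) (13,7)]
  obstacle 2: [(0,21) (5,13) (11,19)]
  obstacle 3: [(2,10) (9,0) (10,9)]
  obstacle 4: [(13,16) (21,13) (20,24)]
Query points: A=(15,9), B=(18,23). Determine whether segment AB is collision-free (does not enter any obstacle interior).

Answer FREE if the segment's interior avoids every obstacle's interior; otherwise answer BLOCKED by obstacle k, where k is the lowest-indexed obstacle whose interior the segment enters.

Obstacle 1 [(13,0) (23,0) (22,11) (19,10) (13,7)]:
  edge (13,0)–(23,0): clear
  edge (23,0)–(22,11): clear
  edge (22,11)–(19,10): clear
  edge (19,10)–(13,7): clear
  edge (13,7)–(13,0): clear
  midpoint (33/2,16) outside
  → clear
Obstacle 2 [(0,21) (5,13) (11,19)]:
  edge (0,21)–(5,13): clear
  edge (5,13)–(11,19): clear
  edge (11,19)–(0,21): clear
  midpoint (33/2,16) outside
  → clear
Obstacle 3 [(2,10) (9,0) (10,9)]:
  edge (2,10)–(9,0): clear
  edge (9,0)–(10,9): clear
  edge (10,9)–(2,10): clear
  midpoint (33/2,16) outside
  → clear
Obstacle 4 [(13,16) (21,13) (20,24)]:
  edge (13,16)–(21,13): crosses AB
  edge (21,13)–(20,24): clear
  edge (20,24)–(13,16): crosses AB
  → BLOCKED

BLOCKED by obstacle 4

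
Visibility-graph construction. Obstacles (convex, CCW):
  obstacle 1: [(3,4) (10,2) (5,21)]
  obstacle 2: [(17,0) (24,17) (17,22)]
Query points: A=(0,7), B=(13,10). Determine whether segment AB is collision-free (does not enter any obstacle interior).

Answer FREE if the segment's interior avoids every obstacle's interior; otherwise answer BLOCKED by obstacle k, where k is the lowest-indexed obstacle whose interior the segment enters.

Obstacle 1 [(3,4) (10,2) (5,21)]:
  edge (3,4)–(10,2): clear
  edge (10,2)–(5,21): crosses AB
  edge (5,21)–(3,4): crosses AB
  → BLOCKED
Obstacle 2 [(17,0) (24,17) (17,22)]:
  edge (17,0)–(24,17): clear
  edge (24,17)–(17,22): clear
  edge (17,22)–(17,0): clear
  midpoint (13/2,17/2) outside
  → clear

BLOCKED by obstacle 1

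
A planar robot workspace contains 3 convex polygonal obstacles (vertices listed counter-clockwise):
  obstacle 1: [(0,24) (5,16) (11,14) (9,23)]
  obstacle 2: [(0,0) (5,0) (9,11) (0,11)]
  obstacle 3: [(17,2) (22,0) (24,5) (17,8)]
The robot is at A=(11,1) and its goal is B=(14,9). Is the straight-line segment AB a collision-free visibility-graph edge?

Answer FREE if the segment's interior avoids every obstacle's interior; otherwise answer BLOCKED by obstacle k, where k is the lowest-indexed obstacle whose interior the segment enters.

FREE

Obstacle 1 [(0,24) (5,16) (11,14) (9,23)]:
  edge (0,24)–(5,16): clear
  edge (5,16)–(11,14): clear
  edge (11,14)–(9,23): clear
  edge (9,23)–(0,24): clear
  midpoint (25/2,5) outside
  → clear
Obstacle 2 [(0,0) (5,0) (9,11) (0,11)]:
  edge (0,0)–(5,0): clear
  edge (5,0)–(9,11): clear
  edge (9,11)–(0,11): clear
  edge (0,11)–(0,0): clear
  midpoint (25/2,5) outside
  → clear
Obstacle 3 [(17,2) (22,0) (24,5) (17,8)]:
  edge (17,2)–(22,0): clear
  edge (22,0)–(24,5): clear
  edge (24,5)–(17,8): clear
  edge (17,8)–(17,2): clear
  midpoint (25/2,5) outside
  → clear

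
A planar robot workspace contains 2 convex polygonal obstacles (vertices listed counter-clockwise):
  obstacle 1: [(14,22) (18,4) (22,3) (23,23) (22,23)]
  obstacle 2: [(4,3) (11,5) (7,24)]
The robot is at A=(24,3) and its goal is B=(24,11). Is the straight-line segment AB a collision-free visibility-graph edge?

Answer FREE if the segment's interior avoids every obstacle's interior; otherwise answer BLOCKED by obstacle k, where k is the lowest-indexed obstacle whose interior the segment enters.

FREE

Obstacle 1 [(14,22) (18,4) (22,3) (23,23) (22,23)]:
  edge (14,22)–(18,4): clear
  edge (18,4)–(22,3): clear
  edge (22,3)–(23,23): clear
  edge (23,23)–(22,23): clear
  edge (22,23)–(14,22): clear
  midpoint (24,7) outside
  → clear
Obstacle 2 [(4,3) (11,5) (7,24)]:
  edge (4,3)–(11,5): clear
  edge (11,5)–(7,24): clear
  edge (7,24)–(4,3): clear
  midpoint (24,7) outside
  → clear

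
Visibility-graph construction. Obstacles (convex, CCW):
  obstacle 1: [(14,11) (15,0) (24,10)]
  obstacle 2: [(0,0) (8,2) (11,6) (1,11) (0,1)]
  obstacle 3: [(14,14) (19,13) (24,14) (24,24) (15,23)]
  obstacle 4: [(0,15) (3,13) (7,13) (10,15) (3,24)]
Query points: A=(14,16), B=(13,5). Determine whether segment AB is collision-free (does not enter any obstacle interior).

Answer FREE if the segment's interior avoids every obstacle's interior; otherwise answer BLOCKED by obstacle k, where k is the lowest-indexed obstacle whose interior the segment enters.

FREE

Obstacle 1 [(14,11) (15,0) (24,10)]:
  edge (14,11)–(15,0): clear
  edge (15,0)–(24,10): clear
  edge (24,10)–(14,11): clear
  midpoint (27/2,21/2) outside
  → clear
Obstacle 2 [(0,0) (8,2) (11,6) (1,11) (0,1)]:
  edge (0,0)–(8,2): clear
  edge (8,2)–(11,6): clear
  edge (11,6)–(1,11): clear
  edge (1,11)–(0,1): clear
  edge (0,1)–(0,0): clear
  midpoint (27/2,21/2) outside
  → clear
Obstacle 3 [(14,14) (19,13) (24,14) (24,24) (15,23)]:
  edge (14,14)–(19,13): clear
  edge (19,13)–(24,14): clear
  edge (24,14)–(24,24): clear
  edge (24,24)–(15,23): clear
  edge (15,23)–(14,14): clear
  midpoint (27/2,21/2) outside
  → clear
Obstacle 4 [(0,15) (3,13) (7,13) (10,15) (3,24)]:
  edge (0,15)–(3,13): clear
  edge (3,13)–(7,13): clear
  edge (7,13)–(10,15): clear
  edge (10,15)–(3,24): clear
  edge (3,24)–(0,15): clear
  midpoint (27/2,21/2) outside
  → clear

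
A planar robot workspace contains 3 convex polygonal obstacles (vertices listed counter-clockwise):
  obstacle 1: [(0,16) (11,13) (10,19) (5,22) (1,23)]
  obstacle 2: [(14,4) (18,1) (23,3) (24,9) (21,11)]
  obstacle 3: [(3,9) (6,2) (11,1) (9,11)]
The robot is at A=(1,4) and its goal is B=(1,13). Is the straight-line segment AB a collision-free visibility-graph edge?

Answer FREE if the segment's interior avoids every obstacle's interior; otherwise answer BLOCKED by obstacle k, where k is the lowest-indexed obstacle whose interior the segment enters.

FREE

Obstacle 1 [(0,16) (11,13) (10,19) (5,22) (1,23)]:
  edge (0,16)–(11,13): clear
  edge (11,13)–(10,19): clear
  edge (10,19)–(5,22): clear
  edge (5,22)–(1,23): clear
  edge (1,23)–(0,16): clear
  midpoint (1,17/2) outside
  → clear
Obstacle 2 [(14,4) (18,1) (23,3) (24,9) (21,11)]:
  edge (14,4)–(18,1): clear
  edge (18,1)–(23,3): clear
  edge (23,3)–(24,9): clear
  edge (24,9)–(21,11): clear
  edge (21,11)–(14,4): clear
  midpoint (1,17/2) outside
  → clear
Obstacle 3 [(3,9) (6,2) (11,1) (9,11)]:
  edge (3,9)–(6,2): clear
  edge (6,2)–(11,1): clear
  edge (11,1)–(9,11): clear
  edge (9,11)–(3,9): clear
  midpoint (1,17/2) outside
  → clear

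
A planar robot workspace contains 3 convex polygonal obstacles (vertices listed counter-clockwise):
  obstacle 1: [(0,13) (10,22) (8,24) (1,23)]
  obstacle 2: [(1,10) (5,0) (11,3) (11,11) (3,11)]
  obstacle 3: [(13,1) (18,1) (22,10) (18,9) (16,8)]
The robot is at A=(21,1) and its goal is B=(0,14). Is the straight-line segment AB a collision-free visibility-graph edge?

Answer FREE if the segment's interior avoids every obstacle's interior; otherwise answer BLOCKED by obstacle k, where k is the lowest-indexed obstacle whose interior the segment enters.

BLOCKED by obstacle 1

Obstacle 1 [(0,13) (10,22) (8,24) (1,23)]:
  edge (0,13)–(10,22): crosses AB
  edge (10,22)–(8,24): clear
  edge (8,24)–(1,23): clear
  edge (1,23)–(0,13): crosses AB
  → BLOCKED
Obstacle 2 [(1,10) (5,0) (11,3) (11,11) (3,11)]:
  edge (1,10)–(5,0): clear
  edge (5,0)–(11,3): clear
  edge (11,3)–(11,11): crosses AB
  edge (11,11)–(3,11): crosses AB
  edge (3,11)–(1,10): clear
  → BLOCKED
Obstacle 3 [(13,1) (18,1) (22,10) (18,9) (16,8)]:
  edge (13,1)–(18,1): clear
  edge (18,1)–(22,10): crosses AB
  edge (22,10)–(18,9): clear
  edge (18,9)–(16,8): clear
  edge (16,8)–(13,1): crosses AB
  → BLOCKED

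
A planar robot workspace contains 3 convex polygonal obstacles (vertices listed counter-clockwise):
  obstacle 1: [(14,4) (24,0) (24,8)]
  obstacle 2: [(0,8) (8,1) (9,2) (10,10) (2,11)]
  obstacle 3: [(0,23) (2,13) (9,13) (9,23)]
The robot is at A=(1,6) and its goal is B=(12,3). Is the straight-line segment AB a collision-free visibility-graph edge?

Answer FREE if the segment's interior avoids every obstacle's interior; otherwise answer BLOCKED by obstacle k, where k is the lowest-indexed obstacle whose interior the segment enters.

Obstacle 1 [(14,4) (24,0) (24,8)]:
  edge (14,4)–(24,0): clear
  edge (24,0)–(24,8): clear
  edge (24,8)–(14,4): clear
  midpoint (13/2,9/2) outside
  → clear
Obstacle 2 [(0,8) (8,1) (9,2) (10,10) (2,11)]:
  edge (0,8)–(8,1): crosses AB
  edge (8,1)–(9,2): clear
  edge (9,2)–(10,10): crosses AB
  edge (10,10)–(2,11): clear
  edge (2,11)–(0,8): clear
  → BLOCKED
Obstacle 3 [(0,23) (2,13) (9,13) (9,23)]:
  edge (0,23)–(2,13): clear
  edge (2,13)–(9,13): clear
  edge (9,13)–(9,23): clear
  edge (9,23)–(0,23): clear
  midpoint (13/2,9/2) outside
  → clear

BLOCKED by obstacle 2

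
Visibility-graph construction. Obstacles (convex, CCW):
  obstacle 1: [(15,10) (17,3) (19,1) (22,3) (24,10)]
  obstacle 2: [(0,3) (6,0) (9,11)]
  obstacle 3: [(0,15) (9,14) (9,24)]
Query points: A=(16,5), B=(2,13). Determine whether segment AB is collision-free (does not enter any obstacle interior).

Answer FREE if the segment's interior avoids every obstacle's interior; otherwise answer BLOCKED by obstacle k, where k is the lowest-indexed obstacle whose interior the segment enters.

Obstacle 1 [(15,10) (17,3) (19,1) (22,3) (24,10)]:
  edge (15,10)–(17,3): clear
  edge (17,3)–(19,1): clear
  edge (19,1)–(22,3): clear
  edge (22,3)–(24,10): clear
  edge (24,10)–(15,10): clear
  midpoint (9,9) outside
  → clear
Obstacle 2 [(0,3) (6,0) (9,11)]:
  edge (0,3)–(6,0): clear
  edge (6,0)–(9,11): crosses AB
  edge (9,11)–(0,3): crosses AB
  → BLOCKED
Obstacle 3 [(0,15) (9,14) (9,24)]:
  edge (0,15)–(9,14): clear
  edge (9,14)–(9,24): clear
  edge (9,24)–(0,15): clear
  midpoint (9,9) outside
  → clear

BLOCKED by obstacle 2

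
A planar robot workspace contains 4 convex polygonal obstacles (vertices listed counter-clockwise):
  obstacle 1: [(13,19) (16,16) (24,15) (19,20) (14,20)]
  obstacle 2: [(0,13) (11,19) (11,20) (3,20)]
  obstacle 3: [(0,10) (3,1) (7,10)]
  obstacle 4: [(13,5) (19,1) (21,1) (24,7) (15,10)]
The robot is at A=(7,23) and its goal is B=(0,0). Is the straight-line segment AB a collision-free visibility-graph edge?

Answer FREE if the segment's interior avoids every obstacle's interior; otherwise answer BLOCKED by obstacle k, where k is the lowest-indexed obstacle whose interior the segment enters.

BLOCKED by obstacle 2

Obstacle 1 [(13,19) (16,16) (24,15) (19,20) (14,20)]:
  edge (13,19)–(16,16): clear
  edge (16,16)–(24,15): clear
  edge (24,15)–(19,20): clear
  edge (19,20)–(14,20): clear
  edge (14,20)–(13,19): clear
  midpoint (7/2,23/2) outside
  → clear
Obstacle 2 [(0,13) (11,19) (11,20) (3,20)]:
  edge (0,13)–(11,19): crosses AB
  edge (11,19)–(11,20): clear
  edge (11,20)–(3,20): crosses AB
  edge (3,20)–(0,13): clear
  → BLOCKED
Obstacle 3 [(0,10) (3,1) (7,10)]:
  edge (0,10)–(3,1): crosses AB
  edge (3,1)–(7,10): clear
  edge (7,10)–(0,10): crosses AB
  → BLOCKED
Obstacle 4 [(13,5) (19,1) (21,1) (24,7) (15,10)]:
  edge (13,5)–(19,1): clear
  edge (19,1)–(21,1): clear
  edge (21,1)–(24,7): clear
  edge (24,7)–(15,10): clear
  edge (15,10)–(13,5): clear
  midpoint (7/2,23/2) outside
  → clear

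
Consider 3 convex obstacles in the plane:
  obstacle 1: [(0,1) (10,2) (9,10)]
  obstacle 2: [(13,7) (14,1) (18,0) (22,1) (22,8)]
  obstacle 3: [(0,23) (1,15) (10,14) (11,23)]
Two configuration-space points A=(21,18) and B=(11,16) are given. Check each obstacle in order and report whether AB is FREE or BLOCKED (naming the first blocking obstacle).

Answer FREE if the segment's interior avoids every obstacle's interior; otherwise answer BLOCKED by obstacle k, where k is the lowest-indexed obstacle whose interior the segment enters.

FREE

Obstacle 1 [(0,1) (10,2) (9,10)]:
  edge (0,1)–(10,2): clear
  edge (10,2)–(9,10): clear
  edge (9,10)–(0,1): clear
  midpoint (16,17) outside
  → clear
Obstacle 2 [(13,7) (14,1) (18,0) (22,1) (22,8)]:
  edge (13,7)–(14,1): clear
  edge (14,1)–(18,0): clear
  edge (18,0)–(22,1): clear
  edge (22,1)–(22,8): clear
  edge (22,8)–(13,7): clear
  midpoint (16,17) outside
  → clear
Obstacle 3 [(0,23) (1,15) (10,14) (11,23)]:
  edge (0,23)–(1,15): clear
  edge (1,15)–(10,14): clear
  edge (10,14)–(11,23): clear
  edge (11,23)–(0,23): clear
  midpoint (16,17) outside
  → clear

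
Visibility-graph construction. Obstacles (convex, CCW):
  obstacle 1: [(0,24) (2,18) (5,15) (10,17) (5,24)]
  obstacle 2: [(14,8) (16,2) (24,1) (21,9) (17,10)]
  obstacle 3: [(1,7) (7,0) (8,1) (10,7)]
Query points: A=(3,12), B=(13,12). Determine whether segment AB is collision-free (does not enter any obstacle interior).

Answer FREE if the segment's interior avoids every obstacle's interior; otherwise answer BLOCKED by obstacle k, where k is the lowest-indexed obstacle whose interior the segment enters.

FREE

Obstacle 1 [(0,24) (2,18) (5,15) (10,17) (5,24)]:
  edge (0,24)–(2,18): clear
  edge (2,18)–(5,15): clear
  edge (5,15)–(10,17): clear
  edge (10,17)–(5,24): clear
  edge (5,24)–(0,24): clear
  midpoint (8,12) outside
  → clear
Obstacle 2 [(14,8) (16,2) (24,1) (21,9) (17,10)]:
  edge (14,8)–(16,2): clear
  edge (16,2)–(24,1): clear
  edge (24,1)–(21,9): clear
  edge (21,9)–(17,10): clear
  edge (17,10)–(14,8): clear
  midpoint (8,12) outside
  → clear
Obstacle 3 [(1,7) (7,0) (8,1) (10,7)]:
  edge (1,7)–(7,0): clear
  edge (7,0)–(8,1): clear
  edge (8,1)–(10,7): clear
  edge (10,7)–(1,7): clear
  midpoint (8,12) outside
  → clear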